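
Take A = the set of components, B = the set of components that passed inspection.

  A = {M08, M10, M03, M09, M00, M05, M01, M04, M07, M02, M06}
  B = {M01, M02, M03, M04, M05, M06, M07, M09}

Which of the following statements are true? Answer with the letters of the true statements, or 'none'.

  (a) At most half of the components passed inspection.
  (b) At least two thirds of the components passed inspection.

|A| = 11, |A ∩ B| = 8, |A ∖ B| = 3.
(a) |A ∩ B| ≤ |A ∖ B|: fails.
(b) |A ∩ B| / |A| ≥ 2/3: holds.

(b)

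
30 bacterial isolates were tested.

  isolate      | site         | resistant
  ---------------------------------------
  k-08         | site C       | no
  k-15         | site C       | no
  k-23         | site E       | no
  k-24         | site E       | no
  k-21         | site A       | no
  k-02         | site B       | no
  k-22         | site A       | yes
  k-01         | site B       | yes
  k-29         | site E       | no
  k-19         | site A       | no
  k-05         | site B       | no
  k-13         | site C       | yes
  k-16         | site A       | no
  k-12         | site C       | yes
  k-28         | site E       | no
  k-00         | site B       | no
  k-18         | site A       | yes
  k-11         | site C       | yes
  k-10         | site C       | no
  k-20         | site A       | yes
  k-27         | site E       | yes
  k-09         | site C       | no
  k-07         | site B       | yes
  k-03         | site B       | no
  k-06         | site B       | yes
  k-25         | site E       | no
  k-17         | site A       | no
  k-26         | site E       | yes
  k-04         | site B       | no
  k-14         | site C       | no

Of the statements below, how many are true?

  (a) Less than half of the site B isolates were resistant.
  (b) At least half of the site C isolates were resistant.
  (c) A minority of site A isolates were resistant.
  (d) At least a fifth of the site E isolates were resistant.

(a) site B: |A| = 8, |A ∩ B| = 3; needs |A ∩ B| < |A ∖ B| — true.
(b) site C: |A| = 8, |A ∩ B| = 3; needs |A ∩ B| ≥ |A ∖ B| — false.
(c) site A: |A| = 7, |A ∩ B| = 3; needs |A ∩ B| < |A ∖ B| — true.
(d) site E: |A| = 7, |A ∩ B| = 2; needs |A ∩ B| / |A| ≥ 1/5 — true.

3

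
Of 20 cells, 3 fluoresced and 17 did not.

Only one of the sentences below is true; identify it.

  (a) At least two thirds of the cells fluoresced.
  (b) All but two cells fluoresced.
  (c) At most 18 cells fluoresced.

|A| = 20, |A ∩ B| = 3, |A ∖ B| = 17.
(a) requires |A ∩ B| / |A| ≥ 2/3: false.
(b) requires |A ∖ B| = 2: false.
(c) requires |A ∩ B| ≤ 18: true.

(c)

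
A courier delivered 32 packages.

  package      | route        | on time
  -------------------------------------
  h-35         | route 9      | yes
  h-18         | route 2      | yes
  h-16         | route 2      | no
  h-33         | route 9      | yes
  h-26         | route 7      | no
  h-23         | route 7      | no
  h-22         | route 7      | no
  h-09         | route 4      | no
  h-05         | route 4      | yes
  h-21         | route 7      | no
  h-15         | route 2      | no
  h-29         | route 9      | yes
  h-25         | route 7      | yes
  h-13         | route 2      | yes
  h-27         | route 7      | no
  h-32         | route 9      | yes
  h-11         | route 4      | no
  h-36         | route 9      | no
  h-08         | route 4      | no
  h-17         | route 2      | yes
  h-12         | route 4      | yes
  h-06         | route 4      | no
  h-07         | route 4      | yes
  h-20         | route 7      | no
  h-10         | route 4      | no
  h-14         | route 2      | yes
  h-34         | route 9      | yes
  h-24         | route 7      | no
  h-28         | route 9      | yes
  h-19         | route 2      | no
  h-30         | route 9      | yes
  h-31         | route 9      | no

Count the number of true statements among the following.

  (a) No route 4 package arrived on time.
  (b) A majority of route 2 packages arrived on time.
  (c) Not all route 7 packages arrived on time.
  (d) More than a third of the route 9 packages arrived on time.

(a) route 4: |A| = 8, |A ∩ B| = 3; needs A ∩ B = ∅ (|A ∩ B| = 0) — false.
(b) route 2: |A| = 7, |A ∩ B| = 4; needs |A ∩ B| > |A ∖ B| — true.
(c) route 7: |A| = 8, |A ∩ B| = 1; needs A ⊄ B (|A ∖ B| ≥ 1) — true.
(d) route 9: |A| = 9, |A ∩ B| = 7; needs |A ∩ B| / |A| > 1/3 — true.

3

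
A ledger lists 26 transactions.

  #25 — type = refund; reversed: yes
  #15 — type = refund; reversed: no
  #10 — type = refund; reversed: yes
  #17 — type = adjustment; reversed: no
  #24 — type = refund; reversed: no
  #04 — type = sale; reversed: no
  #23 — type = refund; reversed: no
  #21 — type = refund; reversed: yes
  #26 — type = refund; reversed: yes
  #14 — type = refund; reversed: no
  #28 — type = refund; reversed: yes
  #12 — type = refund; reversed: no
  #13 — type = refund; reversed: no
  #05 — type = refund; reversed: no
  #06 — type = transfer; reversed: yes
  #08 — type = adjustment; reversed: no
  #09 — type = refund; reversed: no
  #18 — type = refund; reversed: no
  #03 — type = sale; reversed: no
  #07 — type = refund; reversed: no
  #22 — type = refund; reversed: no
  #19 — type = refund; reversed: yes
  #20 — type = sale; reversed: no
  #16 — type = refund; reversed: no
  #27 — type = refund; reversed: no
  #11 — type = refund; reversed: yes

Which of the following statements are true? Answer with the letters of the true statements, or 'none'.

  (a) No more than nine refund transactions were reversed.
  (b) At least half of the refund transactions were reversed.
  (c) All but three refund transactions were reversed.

|A| = 20, |A ∩ B| = 7, |A ∖ B| = 13.
(a) |A ∩ B| ≤ 9: holds.
(b) |A ∩ B| ≥ |A ∖ B|: fails.
(c) |A ∖ B| = 3: fails.

(a)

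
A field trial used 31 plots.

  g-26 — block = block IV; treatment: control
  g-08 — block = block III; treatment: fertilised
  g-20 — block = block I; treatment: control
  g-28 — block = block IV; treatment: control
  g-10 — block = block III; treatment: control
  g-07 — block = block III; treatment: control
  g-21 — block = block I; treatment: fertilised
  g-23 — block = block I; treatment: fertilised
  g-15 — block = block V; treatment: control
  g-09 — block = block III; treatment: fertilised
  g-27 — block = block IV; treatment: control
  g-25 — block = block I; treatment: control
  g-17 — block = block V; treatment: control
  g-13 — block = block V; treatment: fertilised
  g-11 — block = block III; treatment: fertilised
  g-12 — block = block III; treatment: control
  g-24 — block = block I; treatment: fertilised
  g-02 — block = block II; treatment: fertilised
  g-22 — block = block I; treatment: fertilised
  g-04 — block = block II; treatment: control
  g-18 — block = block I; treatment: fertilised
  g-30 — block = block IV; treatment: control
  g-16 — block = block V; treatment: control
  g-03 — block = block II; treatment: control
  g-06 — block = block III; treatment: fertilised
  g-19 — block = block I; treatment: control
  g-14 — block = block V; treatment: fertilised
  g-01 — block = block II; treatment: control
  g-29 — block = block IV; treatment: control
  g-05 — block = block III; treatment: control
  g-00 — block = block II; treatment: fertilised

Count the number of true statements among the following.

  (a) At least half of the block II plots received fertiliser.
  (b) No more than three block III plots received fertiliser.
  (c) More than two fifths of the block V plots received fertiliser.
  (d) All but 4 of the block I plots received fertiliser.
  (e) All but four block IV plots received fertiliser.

0

(a) block II: |A| = 5, |A ∩ B| = 2; needs |A ∩ B| ≥ |A ∖ B| — false.
(b) block III: |A| = 8, |A ∩ B| = 4; needs |A ∩ B| ≤ 3 — false.
(c) block V: |A| = 5, |A ∩ B| = 2; needs |A ∩ B| / |A| > 2/5 — false.
(d) block I: |A| = 8, |A ∩ B| = 5; needs |A ∖ B| = 4 — false.
(e) block IV: |A| = 5, |A ∩ B| = 0; needs |A ∖ B| = 4 — false.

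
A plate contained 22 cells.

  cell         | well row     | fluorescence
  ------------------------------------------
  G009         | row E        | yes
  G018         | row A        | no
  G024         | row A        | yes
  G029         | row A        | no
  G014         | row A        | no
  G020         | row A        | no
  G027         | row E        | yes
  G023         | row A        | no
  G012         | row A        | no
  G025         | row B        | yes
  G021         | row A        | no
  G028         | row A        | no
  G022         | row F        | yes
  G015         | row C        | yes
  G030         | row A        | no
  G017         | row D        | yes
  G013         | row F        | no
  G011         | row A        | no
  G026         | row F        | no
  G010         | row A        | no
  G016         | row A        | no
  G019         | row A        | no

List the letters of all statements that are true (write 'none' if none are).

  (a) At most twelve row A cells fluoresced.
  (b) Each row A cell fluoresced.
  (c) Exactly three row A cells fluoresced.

|A| = 14, |A ∩ B| = 1, |A ∖ B| = 13.
(a) |A ∩ B| ≤ 12: holds.
(b) A ⊆ B, i.e. every element of A is in B (|A ∖ B| = 0): fails.
(c) |A ∩ B| = 3: fails.

(a)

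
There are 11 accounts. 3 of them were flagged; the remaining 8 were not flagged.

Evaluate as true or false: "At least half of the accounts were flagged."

False

The determiner here denotes the relation: |A ∩ B| ≥ |A ∖ B|.
|A| = 11, |A ∩ B| = 3, |A ∖ B| = 8.
3 < 8, so the statement is false.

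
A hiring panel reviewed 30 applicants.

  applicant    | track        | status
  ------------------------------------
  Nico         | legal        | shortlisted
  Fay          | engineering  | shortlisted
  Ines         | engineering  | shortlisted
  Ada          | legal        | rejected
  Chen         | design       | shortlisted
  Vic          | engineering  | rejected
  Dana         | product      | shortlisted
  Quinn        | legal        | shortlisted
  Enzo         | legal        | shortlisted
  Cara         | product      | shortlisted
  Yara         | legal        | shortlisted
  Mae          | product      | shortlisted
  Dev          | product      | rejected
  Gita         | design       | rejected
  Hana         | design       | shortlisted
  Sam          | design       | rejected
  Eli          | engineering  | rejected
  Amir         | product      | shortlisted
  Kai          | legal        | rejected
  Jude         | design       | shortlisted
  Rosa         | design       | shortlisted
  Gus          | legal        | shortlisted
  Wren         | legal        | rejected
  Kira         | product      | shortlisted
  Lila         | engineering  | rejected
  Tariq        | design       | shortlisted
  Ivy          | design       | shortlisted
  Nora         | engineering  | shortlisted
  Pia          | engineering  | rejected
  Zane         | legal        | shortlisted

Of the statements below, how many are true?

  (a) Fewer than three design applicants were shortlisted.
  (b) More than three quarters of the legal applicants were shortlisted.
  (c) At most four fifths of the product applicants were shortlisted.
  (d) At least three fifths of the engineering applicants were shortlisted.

(a) design: |A| = 8, |A ∩ B| = 6; needs |A ∩ B| < 3 — false.
(b) legal: |A| = 9, |A ∩ B| = 6; needs |A ∩ B| / |A| > 3/4 — false.
(c) product: |A| = 6, |A ∩ B| = 5; needs |A ∩ B| / |A| ≤ 4/5 — false.
(d) engineering: |A| = 7, |A ∩ B| = 3; needs |A ∩ B| / |A| ≥ 3/5 — false.

0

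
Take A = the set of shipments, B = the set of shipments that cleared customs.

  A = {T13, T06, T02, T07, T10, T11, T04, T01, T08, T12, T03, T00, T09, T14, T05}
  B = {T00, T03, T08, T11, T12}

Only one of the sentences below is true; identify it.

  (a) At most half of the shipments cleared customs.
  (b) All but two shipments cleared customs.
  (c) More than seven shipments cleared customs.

(a)

|A| = 15, |A ∩ B| = 5, |A ∖ B| = 10.
(a) requires |A ∩ B| ≤ |A ∖ B|: true.
(b) requires |A ∖ B| = 2: false.
(c) requires |A ∩ B| > 7: false.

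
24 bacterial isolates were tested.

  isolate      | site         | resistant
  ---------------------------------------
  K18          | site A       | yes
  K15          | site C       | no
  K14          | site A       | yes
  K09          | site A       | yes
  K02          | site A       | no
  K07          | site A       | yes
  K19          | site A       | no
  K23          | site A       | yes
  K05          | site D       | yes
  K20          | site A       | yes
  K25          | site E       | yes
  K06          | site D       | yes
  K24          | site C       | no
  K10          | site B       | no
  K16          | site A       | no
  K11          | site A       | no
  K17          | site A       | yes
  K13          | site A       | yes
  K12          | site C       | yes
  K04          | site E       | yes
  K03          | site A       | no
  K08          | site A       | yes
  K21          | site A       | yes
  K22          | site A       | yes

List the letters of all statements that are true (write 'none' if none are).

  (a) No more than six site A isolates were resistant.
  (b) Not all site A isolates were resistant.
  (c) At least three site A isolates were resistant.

(b), (c)

|A| = 16, |A ∩ B| = 11, |A ∖ B| = 5.
(a) |A ∩ B| ≤ 6: fails.
(b) A ⊄ B (|A ∖ B| ≥ 1): holds.
(c) |A ∩ B| ≥ 3: holds.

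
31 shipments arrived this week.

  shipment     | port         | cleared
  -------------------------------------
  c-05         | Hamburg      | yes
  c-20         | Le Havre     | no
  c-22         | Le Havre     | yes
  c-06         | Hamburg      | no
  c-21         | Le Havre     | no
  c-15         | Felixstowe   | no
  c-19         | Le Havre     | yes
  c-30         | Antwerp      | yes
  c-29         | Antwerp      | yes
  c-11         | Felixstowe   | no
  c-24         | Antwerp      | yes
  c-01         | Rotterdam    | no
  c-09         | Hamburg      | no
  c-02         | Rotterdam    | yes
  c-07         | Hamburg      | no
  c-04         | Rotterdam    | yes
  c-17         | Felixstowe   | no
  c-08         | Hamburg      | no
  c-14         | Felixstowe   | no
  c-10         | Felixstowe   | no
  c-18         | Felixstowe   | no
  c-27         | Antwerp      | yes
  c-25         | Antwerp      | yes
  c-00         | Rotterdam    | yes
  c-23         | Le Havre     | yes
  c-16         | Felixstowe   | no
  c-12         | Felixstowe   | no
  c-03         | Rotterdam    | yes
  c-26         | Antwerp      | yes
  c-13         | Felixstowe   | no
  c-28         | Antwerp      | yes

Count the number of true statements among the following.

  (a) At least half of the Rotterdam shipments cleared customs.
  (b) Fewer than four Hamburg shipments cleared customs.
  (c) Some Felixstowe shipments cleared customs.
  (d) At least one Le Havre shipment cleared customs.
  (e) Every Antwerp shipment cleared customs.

(a) Rotterdam: |A| = 5, |A ∩ B| = 4; needs |A ∩ B| ≥ |A ∖ B| — true.
(b) Hamburg: |A| = 5, |A ∩ B| = 1; needs |A ∩ B| < 4 — true.
(c) Felixstowe: |A| = 9, |A ∩ B| = 0; needs A ∩ B ≠ ∅ (|A ∩ B| ≥ 1) — false.
(d) Le Havre: |A| = 5, |A ∩ B| = 3; needs A ∩ B ≠ ∅ (|A ∩ B| ≥ 1) — true.
(e) Antwerp: |A| = 7, |A ∩ B| = 7; needs A ⊆ B, i.e. every element of A is in B (|A ∖ B| = 0) — true.

4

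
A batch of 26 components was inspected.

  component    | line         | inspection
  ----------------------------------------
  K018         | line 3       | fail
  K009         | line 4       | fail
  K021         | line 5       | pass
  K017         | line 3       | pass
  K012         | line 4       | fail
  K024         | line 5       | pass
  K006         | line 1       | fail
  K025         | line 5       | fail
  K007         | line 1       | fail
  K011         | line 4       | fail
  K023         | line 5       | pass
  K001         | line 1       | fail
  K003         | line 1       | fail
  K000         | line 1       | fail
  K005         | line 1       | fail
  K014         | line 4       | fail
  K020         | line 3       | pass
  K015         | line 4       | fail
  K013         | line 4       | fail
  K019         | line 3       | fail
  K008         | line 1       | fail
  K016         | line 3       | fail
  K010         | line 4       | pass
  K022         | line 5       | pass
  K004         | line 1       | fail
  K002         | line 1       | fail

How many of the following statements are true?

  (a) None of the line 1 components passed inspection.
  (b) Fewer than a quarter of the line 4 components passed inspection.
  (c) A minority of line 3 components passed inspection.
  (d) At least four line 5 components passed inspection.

(a) line 1: |A| = 9, |A ∩ B| = 0; needs A ∩ B = ∅ (|A ∩ B| = 0) — true.
(b) line 4: |A| = 7, |A ∩ B| = 1; needs |A ∩ B| / |A| < 1/4 — true.
(c) line 3: |A| = 5, |A ∩ B| = 2; needs |A ∩ B| < |A ∖ B| — true.
(d) line 5: |A| = 5, |A ∩ B| = 4; needs |A ∩ B| ≥ 4 — true.

4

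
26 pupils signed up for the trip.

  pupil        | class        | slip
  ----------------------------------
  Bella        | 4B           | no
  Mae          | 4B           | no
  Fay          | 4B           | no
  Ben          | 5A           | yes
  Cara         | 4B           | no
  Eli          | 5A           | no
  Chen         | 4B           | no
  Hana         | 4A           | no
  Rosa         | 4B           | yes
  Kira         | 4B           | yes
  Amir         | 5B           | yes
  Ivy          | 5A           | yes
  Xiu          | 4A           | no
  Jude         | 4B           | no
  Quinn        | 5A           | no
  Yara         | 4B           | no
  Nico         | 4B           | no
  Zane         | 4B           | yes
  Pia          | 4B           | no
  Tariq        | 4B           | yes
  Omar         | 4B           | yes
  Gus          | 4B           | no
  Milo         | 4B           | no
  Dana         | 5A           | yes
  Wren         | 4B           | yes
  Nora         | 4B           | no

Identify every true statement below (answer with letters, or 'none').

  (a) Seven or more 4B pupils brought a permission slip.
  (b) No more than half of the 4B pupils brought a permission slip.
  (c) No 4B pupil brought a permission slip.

|A| = 18, |A ∩ B| = 6, |A ∖ B| = 12.
(a) |A ∩ B| ≥ 7: fails.
(b) |A ∩ B| ≤ |A ∖ B|: holds.
(c) A ∩ B = ∅ (|A ∩ B| = 0): fails.

(b)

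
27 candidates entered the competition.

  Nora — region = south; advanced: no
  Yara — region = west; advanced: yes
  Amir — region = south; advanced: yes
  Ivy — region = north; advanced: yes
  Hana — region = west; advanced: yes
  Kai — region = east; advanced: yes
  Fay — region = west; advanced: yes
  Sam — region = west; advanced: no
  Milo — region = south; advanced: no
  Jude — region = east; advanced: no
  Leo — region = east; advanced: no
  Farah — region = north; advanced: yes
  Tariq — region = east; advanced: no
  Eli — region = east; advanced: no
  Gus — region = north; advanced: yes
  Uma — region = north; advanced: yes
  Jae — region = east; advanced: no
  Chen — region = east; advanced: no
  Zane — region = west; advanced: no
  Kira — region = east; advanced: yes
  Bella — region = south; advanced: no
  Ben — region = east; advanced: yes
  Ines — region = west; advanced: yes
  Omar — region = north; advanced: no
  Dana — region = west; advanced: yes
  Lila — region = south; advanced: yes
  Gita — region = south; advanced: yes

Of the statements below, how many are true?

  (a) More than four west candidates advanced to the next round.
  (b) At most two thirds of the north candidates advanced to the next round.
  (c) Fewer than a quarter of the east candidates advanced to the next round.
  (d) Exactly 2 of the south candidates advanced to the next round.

(a) west: |A| = 7, |A ∩ B| = 5; needs |A ∩ B| > 4 — true.
(b) north: |A| = 5, |A ∩ B| = 4; needs |A ∩ B| / |A| ≤ 2/3 — false.
(c) east: |A| = 9, |A ∩ B| = 3; needs |A ∩ B| / |A| < 1/4 — false.
(d) south: |A| = 6, |A ∩ B| = 3; needs |A ∩ B| = 2 — false.

1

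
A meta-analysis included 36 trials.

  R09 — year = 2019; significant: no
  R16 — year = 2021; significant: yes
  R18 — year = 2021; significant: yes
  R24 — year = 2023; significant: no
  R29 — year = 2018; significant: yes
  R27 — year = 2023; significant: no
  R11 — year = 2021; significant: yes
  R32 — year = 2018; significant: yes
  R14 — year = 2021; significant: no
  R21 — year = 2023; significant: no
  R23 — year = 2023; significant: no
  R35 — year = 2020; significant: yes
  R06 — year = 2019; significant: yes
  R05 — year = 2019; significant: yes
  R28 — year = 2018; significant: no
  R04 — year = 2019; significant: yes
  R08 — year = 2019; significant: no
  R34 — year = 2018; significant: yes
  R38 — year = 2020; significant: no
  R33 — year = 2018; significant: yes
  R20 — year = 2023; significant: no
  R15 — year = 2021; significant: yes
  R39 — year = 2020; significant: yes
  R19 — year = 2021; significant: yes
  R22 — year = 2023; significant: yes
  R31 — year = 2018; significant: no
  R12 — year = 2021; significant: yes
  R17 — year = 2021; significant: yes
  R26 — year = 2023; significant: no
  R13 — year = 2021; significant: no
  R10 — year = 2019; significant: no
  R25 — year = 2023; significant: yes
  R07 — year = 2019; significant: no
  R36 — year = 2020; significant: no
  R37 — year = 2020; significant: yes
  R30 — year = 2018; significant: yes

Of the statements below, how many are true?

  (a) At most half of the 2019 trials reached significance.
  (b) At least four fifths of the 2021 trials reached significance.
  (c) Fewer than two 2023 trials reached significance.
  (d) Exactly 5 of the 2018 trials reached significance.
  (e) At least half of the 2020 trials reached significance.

3

(a) 2019: |A| = 7, |A ∩ B| = 3; needs |A ∩ B| ≤ |A ∖ B| — true.
(b) 2021: |A| = 9, |A ∩ B| = 7; needs |A ∩ B| / |A| ≥ 4/5 — false.
(c) 2023: |A| = 8, |A ∩ B| = 2; needs |A ∩ B| < 2 — false.
(d) 2018: |A| = 7, |A ∩ B| = 5; needs |A ∩ B| = 5 — true.
(e) 2020: |A| = 5, |A ∩ B| = 3; needs |A ∩ B| ≥ |A ∖ B| — true.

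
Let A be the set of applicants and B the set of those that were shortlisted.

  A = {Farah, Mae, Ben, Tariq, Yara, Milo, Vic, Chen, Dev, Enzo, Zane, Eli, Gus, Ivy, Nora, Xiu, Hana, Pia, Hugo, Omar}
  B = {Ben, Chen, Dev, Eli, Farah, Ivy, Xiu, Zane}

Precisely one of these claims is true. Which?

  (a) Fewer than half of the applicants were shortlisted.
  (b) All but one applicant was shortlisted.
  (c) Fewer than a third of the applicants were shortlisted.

|A| = 20, |A ∩ B| = 8, |A ∖ B| = 12.
(a) requires |A ∩ B| < |A ∖ B|: true.
(b) requires |A ∖ B| = 1: false.
(c) requires |A ∩ B| / |A| < 1/3: false.

(a)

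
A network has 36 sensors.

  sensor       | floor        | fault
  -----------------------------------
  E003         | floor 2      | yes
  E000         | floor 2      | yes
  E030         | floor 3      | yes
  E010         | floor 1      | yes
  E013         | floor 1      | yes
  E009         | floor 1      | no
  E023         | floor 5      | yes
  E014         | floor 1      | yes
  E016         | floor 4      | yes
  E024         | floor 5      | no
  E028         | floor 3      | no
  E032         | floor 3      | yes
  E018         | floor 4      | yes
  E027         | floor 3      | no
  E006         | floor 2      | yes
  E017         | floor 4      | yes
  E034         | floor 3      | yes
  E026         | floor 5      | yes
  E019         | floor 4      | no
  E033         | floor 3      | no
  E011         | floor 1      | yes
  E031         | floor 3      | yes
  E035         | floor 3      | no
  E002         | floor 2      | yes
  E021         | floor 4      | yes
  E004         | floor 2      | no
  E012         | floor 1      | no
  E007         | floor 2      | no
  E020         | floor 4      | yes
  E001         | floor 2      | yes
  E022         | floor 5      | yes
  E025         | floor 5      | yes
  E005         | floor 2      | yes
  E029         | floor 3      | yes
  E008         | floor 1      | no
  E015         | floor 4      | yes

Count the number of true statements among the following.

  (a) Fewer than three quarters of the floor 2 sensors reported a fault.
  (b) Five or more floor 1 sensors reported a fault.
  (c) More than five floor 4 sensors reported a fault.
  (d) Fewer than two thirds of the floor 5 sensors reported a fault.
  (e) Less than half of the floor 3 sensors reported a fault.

1

(a) floor 2: |A| = 8, |A ∩ B| = 6; needs |A ∩ B| / |A| < 3/4 — false.
(b) floor 1: |A| = 7, |A ∩ B| = 4; needs |A ∩ B| ≥ 5 — false.
(c) floor 4: |A| = 7, |A ∩ B| = 6; needs |A ∩ B| > 5 — true.
(d) floor 5: |A| = 5, |A ∩ B| = 4; needs |A ∩ B| / |A| < 2/3 — false.
(e) floor 3: |A| = 9, |A ∩ B| = 5; needs |A ∩ B| < |A ∖ B| — false.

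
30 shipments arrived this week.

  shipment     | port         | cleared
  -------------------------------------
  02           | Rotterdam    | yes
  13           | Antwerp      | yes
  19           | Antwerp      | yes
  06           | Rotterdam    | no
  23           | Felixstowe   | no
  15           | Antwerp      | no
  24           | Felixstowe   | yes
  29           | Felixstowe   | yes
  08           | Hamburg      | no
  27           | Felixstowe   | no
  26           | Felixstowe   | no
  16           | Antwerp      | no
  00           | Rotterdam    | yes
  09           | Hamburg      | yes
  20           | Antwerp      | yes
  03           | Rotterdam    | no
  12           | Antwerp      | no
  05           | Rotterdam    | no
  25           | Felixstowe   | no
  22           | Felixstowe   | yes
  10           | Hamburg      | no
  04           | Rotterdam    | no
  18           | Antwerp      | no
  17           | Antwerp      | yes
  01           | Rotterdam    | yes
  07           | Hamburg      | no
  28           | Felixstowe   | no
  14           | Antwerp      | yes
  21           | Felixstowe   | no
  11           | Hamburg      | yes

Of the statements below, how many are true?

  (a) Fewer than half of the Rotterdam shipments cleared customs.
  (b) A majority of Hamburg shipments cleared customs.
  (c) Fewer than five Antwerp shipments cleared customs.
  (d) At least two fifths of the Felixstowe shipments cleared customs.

1

(a) Rotterdam: |A| = 7, |A ∩ B| = 3; needs |A ∩ B| < |A ∖ B| — true.
(b) Hamburg: |A| = 5, |A ∩ B| = 2; needs |A ∩ B| > |A ∖ B| — false.
(c) Antwerp: |A| = 9, |A ∩ B| = 5; needs |A ∩ B| < 5 — false.
(d) Felixstowe: |A| = 9, |A ∩ B| = 3; needs |A ∩ B| / |A| ≥ 2/5 — false.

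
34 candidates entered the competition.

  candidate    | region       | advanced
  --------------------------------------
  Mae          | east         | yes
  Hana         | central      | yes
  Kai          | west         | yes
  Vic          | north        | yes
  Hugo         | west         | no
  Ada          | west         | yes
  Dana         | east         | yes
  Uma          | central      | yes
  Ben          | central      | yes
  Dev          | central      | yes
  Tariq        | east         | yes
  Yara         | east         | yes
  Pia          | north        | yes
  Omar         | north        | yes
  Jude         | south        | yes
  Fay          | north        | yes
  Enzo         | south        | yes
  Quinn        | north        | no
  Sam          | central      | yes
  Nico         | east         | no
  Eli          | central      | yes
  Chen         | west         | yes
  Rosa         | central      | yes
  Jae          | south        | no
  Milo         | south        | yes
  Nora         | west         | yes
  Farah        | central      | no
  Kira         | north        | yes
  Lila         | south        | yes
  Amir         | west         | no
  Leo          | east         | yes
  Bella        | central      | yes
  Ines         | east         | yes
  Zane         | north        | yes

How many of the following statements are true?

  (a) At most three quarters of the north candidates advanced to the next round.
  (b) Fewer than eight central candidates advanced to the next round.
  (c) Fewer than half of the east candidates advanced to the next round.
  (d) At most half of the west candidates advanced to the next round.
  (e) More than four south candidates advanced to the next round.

0

(a) north: |A| = 7, |A ∩ B| = 6; needs |A ∩ B| / |A| ≤ 3/4 — false.
(b) central: |A| = 9, |A ∩ B| = 8; needs |A ∩ B| < 8 — false.
(c) east: |A| = 7, |A ∩ B| = 6; needs |A ∩ B| < |A ∖ B| — false.
(d) west: |A| = 6, |A ∩ B| = 4; needs |A ∩ B| ≤ |A ∖ B| — false.
(e) south: |A| = 5, |A ∩ B| = 4; needs |A ∩ B| > 4 — false.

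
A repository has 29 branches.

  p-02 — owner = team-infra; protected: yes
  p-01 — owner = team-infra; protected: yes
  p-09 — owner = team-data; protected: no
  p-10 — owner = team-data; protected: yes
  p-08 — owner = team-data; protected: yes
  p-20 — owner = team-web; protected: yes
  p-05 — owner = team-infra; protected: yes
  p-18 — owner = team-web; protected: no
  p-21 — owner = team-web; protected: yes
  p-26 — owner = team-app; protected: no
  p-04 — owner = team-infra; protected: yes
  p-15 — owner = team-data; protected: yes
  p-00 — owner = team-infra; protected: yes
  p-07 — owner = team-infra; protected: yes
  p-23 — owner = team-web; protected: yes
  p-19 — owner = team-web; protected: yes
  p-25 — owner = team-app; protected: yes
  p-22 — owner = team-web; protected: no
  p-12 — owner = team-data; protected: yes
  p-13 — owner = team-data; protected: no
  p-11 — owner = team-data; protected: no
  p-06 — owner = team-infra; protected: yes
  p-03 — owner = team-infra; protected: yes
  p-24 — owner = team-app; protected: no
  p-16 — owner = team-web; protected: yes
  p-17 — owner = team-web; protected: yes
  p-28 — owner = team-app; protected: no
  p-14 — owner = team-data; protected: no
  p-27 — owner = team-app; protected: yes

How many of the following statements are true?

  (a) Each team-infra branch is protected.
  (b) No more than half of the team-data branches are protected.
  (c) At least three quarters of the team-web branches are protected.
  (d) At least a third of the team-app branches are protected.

4

(a) team-infra: |A| = 8, |A ∩ B| = 8; needs A ⊆ B, i.e. every element of A is in B (|A ∖ B| = 0) — true.
(b) team-data: |A| = 8, |A ∩ B| = 4; needs |A ∩ B| ≤ |A ∖ B| — true.
(c) team-web: |A| = 8, |A ∩ B| = 6; needs |A ∩ B| / |A| ≥ 3/4 — true.
(d) team-app: |A| = 5, |A ∩ B| = 2; needs |A ∩ B| / |A| ≥ 1/3 — true.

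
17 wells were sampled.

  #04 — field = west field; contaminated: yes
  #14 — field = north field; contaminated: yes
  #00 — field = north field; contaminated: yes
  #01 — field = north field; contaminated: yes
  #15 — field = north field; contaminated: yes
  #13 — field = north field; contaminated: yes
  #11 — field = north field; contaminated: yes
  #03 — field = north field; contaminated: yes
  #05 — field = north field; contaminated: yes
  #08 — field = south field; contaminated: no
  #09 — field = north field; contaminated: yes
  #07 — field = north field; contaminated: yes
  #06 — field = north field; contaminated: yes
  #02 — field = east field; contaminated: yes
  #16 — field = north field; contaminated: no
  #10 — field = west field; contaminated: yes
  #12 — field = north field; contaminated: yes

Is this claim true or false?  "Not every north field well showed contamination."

True

'Not every north field well showed contamination' holds iff A ⊄ B (|A ∖ B| ≥ 1).
A (the restrictor) = {#14, #00, #01, #15, #13, #11, #03, #05, #09, #07, #06, #16, #12}, |A| = 13.
A ∖ B = {#16}, so |A ∖ B| = 1.
So the statement is true.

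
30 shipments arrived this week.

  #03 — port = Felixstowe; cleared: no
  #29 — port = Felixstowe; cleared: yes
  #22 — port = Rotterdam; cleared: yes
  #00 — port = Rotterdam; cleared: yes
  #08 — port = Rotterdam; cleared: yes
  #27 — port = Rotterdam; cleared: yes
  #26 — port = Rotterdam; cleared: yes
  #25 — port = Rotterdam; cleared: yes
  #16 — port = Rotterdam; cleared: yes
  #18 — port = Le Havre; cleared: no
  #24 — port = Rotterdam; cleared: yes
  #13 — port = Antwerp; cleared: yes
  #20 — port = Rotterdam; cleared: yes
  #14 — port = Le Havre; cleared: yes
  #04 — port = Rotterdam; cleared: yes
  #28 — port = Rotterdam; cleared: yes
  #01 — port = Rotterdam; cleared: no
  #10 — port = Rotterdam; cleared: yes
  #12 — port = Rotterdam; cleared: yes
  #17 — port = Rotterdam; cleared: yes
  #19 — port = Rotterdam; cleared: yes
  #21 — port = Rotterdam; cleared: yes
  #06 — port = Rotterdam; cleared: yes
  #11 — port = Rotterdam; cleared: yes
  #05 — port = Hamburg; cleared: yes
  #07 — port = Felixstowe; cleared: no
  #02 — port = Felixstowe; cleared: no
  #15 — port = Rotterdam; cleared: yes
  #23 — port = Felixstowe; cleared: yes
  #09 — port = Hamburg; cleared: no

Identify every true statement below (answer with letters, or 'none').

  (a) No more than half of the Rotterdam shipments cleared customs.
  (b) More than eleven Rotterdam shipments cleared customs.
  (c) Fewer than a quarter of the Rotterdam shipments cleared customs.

(b)

|A| = 20, |A ∩ B| = 19, |A ∖ B| = 1.
(a) |A ∩ B| ≤ |A ∖ B|: fails.
(b) |A ∩ B| > 11: holds.
(c) |A ∩ B| / |A| < 1/4: fails.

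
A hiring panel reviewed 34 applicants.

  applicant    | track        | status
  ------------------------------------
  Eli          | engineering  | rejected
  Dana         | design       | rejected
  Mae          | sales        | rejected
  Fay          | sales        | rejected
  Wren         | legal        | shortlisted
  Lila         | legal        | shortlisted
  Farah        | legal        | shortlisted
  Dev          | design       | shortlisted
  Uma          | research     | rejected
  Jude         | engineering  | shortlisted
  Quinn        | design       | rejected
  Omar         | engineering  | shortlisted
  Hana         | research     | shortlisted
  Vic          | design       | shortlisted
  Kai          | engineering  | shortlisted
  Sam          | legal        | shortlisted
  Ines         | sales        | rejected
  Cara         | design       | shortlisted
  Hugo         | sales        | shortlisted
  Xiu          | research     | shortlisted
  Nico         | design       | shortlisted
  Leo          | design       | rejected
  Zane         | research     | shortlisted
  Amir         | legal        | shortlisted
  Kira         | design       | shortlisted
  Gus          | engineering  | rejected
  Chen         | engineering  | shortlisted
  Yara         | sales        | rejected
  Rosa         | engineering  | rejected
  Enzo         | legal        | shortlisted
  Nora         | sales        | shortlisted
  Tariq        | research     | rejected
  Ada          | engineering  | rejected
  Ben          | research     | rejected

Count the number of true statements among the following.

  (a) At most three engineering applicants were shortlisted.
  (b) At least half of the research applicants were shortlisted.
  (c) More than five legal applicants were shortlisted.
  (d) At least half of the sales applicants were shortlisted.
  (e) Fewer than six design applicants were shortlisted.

(a) engineering: |A| = 8, |A ∩ B| = 4; needs |A ∩ B| ≤ 3 — false.
(b) research: |A| = 6, |A ∩ B| = 3; needs |A ∩ B| ≥ |A ∖ B| — true.
(c) legal: |A| = 6, |A ∩ B| = 6; needs |A ∩ B| > 5 — true.
(d) sales: |A| = 6, |A ∩ B| = 2; needs |A ∩ B| ≥ |A ∖ B| — false.
(e) design: |A| = 8, |A ∩ B| = 5; needs |A ∩ B| < 6 — true.

3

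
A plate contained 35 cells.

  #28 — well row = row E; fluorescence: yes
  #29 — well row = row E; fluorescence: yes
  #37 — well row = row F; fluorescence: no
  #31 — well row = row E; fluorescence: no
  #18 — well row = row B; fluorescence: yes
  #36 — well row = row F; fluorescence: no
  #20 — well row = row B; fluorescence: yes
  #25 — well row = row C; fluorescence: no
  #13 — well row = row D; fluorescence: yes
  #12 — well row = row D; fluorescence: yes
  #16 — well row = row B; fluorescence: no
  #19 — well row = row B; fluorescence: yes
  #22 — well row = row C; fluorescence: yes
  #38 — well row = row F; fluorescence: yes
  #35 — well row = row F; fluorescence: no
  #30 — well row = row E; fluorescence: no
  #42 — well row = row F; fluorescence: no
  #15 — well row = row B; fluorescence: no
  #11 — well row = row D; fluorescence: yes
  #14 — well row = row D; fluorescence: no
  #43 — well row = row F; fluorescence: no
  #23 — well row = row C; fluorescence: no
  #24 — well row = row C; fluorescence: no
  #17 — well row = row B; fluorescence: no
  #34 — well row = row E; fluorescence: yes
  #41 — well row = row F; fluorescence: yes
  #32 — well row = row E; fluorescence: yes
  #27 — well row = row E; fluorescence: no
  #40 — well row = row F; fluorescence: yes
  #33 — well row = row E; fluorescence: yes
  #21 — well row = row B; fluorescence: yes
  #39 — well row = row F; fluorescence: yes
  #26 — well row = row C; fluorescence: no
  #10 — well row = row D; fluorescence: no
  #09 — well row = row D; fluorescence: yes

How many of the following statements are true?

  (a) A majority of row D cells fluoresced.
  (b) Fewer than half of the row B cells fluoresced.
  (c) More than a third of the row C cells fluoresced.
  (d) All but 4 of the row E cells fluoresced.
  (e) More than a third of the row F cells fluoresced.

2

(a) row D: |A| = 6, |A ∩ B| = 4; needs |A ∩ B| > |A ∖ B| — true.
(b) row B: |A| = 7, |A ∩ B| = 4; needs |A ∩ B| < |A ∖ B| — false.
(c) row C: |A| = 5, |A ∩ B| = 1; needs |A ∩ B| / |A| > 1/3 — false.
(d) row E: |A| = 8, |A ∩ B| = 5; needs |A ∖ B| = 4 — false.
(e) row F: |A| = 9, |A ∩ B| = 4; needs |A ∩ B| / |A| > 1/3 — true.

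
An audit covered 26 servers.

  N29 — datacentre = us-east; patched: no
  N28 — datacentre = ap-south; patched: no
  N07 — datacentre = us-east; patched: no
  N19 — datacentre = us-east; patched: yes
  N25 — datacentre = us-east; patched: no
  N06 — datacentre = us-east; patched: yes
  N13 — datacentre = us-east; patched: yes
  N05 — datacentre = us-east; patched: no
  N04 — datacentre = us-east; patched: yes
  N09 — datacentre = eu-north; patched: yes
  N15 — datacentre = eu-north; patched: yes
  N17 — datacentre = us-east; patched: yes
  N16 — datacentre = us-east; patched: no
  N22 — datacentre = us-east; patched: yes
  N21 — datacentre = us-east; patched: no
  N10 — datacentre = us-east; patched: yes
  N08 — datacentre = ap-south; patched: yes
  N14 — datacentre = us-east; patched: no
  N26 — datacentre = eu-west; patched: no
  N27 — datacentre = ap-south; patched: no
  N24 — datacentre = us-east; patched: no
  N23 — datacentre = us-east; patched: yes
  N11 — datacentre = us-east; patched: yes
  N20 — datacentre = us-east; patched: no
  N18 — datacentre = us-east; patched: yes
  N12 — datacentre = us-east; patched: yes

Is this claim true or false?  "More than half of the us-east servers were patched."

'More than half of the us-east servers were patched' holds iff |A ∩ B| > |A ∖ B|.
|A| = 20, |A ∩ B| = 11, |A ∖ B| = 9.
11 > 9, so the statement is true.

True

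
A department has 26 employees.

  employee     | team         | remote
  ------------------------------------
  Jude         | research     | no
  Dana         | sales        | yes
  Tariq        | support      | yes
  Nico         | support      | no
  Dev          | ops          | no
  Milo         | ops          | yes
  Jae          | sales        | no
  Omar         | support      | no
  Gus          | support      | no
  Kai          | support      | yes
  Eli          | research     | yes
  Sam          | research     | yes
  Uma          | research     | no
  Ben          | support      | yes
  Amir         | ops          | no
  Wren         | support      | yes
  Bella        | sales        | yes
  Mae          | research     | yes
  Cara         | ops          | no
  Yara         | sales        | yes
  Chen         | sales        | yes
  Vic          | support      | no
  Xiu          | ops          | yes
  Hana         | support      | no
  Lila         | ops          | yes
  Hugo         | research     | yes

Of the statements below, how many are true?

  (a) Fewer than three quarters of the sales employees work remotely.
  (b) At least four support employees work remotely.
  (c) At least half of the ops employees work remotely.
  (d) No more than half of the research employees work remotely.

2

(a) sales: |A| = 5, |A ∩ B| = 4; needs |A ∩ B| / |A| < 3/4 — false.
(b) support: |A| = 9, |A ∩ B| = 4; needs |A ∩ B| ≥ 4 — true.
(c) ops: |A| = 6, |A ∩ B| = 3; needs |A ∩ B| ≥ |A ∖ B| — true.
(d) research: |A| = 6, |A ∩ B| = 4; needs |A ∩ B| ≤ |A ∖ B| — false.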